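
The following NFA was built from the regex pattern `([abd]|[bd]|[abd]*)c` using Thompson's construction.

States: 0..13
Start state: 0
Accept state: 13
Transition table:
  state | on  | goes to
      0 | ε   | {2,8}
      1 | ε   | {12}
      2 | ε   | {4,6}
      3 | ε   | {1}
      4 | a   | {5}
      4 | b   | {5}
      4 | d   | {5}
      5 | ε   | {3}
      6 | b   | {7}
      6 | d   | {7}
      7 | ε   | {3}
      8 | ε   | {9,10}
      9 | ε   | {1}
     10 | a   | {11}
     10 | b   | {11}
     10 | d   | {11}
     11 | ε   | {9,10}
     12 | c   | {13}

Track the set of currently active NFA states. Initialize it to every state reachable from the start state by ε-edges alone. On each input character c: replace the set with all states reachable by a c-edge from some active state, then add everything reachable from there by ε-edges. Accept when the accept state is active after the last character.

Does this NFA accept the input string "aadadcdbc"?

initial (ε-close {0}): {0,1,2,4,6,8,9,10,12}
'a' @ 1: {1,3,5,9,10,11,12}
'a' @ 2: {1,9,10,11,12}
'd' @ 3: {1,9,10,11,12}
'a' @ 4: {1,9,10,11,12}
'd' @ 5: {1,9,10,11,12}
'c' @ 6: {13}  (accept∈set)
'd' @ 7: {}  — no active states
rest 'bc' ignored (set empty)
final: {}; accept 13 not in set

Answer: REJECT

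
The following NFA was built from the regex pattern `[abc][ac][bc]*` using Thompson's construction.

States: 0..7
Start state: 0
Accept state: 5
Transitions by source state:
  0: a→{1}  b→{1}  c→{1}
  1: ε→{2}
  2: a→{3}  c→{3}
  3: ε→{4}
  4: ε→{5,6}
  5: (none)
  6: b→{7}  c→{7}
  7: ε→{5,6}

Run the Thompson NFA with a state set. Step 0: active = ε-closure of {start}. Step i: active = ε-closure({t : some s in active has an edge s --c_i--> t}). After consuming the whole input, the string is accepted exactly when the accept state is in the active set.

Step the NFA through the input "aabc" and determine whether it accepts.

S₀ = ε-closure({0}) = {0}
'a' @ 1: {1,2}
'a' @ 2: {3,4,5,6}  ✓accept
'b' @ 3: {5,6,7}  ✓accept
'c' @ 4: {5,6,7}  ✓accept
after full input: {5,6,7}  (accept=5 in)

Answer: ACCEPT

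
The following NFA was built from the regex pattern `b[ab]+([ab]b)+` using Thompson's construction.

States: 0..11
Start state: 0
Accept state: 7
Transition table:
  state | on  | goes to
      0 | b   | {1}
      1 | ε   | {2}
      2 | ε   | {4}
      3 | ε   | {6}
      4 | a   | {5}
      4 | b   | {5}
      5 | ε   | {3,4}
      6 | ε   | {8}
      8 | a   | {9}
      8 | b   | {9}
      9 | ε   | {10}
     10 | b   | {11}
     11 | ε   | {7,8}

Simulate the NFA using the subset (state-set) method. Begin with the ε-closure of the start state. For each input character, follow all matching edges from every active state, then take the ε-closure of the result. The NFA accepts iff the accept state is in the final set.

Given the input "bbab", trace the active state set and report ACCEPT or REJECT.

S₀ = ε-closure({0}) = {0}
'b' @ 1: {1,2,4}
'b' @ 2: {3,4,5,6,8}
'a' @ 3: {3,4,5,6,8,9,10}
'b' @ 4: {3,4,5,6,7,8,9,10,11}  ✓accept
final: {3,4,5,6,7,8,9,10,11}; accept 7 in set

Answer: ACCEPT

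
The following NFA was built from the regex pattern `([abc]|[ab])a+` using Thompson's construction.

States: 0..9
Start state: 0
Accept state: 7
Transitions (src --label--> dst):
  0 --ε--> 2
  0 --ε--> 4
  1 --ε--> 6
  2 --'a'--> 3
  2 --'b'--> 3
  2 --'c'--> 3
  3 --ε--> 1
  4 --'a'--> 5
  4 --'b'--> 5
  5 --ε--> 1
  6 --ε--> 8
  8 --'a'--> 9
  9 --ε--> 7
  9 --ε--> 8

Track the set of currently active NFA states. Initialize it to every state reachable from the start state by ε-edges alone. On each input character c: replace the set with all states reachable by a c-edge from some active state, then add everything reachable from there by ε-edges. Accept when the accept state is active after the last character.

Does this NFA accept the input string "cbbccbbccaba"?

S₀ = ε-closure({0}) = {0,2,4}
'c' @ 1: {1,3,6,8}
'b' @ 2: {}  — state set empty
rest 'bccbbccaba' ignored (set empty)
end set {} — state 7 not in

Answer: REJECT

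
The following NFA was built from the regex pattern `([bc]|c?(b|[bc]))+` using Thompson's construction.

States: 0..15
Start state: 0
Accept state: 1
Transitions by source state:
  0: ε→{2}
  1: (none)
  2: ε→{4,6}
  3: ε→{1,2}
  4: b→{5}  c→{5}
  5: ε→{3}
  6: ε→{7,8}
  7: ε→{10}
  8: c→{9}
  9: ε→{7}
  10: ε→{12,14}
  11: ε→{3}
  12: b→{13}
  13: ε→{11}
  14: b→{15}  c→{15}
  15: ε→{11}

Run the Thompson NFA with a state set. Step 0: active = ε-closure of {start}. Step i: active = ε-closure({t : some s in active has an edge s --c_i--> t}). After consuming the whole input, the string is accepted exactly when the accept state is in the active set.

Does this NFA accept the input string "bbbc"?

initial (ε-close {0}): {0,2,4,6,7,8,10,12,14}
'b' @ 1: {1,2,3,4,5,6,7,8,10,11,12,13,14,15}  ✓accept
'b' @ 2: {1,2,3,4,5,6,7,8,10,11,12,13,14,15}  ✓accept
'b' @ 3: {1,2,3,4,5,6,7,8,10,11,12,13,14,15}  ✓accept
'c' @ 4: {1,2,3,4,5,6,7,8,9,10,11,12,14,15}  ✓accept
final: {1,2,3,4,5,6,7,8,9,10,11,12,14,15}; accept 1 in set

Answer: ACCEPT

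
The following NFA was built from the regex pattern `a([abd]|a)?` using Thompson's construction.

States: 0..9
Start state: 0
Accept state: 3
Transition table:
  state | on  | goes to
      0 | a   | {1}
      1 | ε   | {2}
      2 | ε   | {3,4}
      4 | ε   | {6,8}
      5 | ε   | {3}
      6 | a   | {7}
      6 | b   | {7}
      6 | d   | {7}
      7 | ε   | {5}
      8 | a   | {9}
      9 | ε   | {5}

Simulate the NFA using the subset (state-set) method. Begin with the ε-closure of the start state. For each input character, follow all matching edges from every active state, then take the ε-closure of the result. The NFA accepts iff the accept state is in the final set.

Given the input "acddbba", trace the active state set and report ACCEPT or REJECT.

Answer: REJECT

Steps:
initial (ε-close {0}): {0}
'a' @ 1: {1,2,3,4,6,8}  (accept∈set)
'c' @ 2: {}  — state set empty
rest 'ddbba' ignored (set empty)
end set {} — state 3 not in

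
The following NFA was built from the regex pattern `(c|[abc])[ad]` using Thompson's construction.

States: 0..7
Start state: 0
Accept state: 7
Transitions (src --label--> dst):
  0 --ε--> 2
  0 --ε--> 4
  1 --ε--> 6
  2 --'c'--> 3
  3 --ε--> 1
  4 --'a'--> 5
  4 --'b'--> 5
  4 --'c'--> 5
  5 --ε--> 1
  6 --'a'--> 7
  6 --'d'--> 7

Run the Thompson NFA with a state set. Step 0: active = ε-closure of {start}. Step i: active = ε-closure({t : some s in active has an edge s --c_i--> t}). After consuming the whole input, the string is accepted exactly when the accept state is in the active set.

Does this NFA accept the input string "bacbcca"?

Answer: REJECT

Trace:
initial (ε-close {0}): {0,2,4}
'b' @ 1: {1,5,6}
'a' @ 2: {7}  (accept∈set)
'c' @ 3: {}  — state set empty
rest 'bcca' ignored (set empty)
end set {} — state 7 not in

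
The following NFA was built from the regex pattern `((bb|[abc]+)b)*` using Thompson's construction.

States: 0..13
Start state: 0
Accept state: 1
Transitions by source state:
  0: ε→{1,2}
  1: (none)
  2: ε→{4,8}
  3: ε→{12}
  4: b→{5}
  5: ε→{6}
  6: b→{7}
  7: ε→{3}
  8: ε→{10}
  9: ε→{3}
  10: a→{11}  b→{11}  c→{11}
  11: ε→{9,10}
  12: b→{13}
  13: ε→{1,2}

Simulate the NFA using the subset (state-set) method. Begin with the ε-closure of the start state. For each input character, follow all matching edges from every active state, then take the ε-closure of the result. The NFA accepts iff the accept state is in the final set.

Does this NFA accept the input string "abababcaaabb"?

initial (ε-close {0}): {0,1,2,4,8,10}
'a' @ 1: {3,9,10,11,12}
'b' @ 2: {1,2,3,4,8,9,10,11,12,13}  [accepting]
'a' @ 3: {3,9,10,11,12}
'b' @ 4: {1,2,3,4,8,9,10,11,12,13}  [accepting]
'a' @ 5: {3,9,10,11,12}
'b' @ 6: {1,2,3,4,8,9,10,11,12,13}  [accepting]
'c' @ 7: {3,9,10,11,12}
'a' @ 8: {3,9,10,11,12}
'a' @ 9: {3,9,10,11,12}
'a' @ 10: {3,9,10,11,12}
'b' @ 11: {1,2,3,4,8,9,10,11,12,13}  [accepting]
'b' @ 12: {1,2,3,4,5,6,8,9,10,11,12,13}  [accepting]
final: {1,2,3,4,5,6,8,9,10,11,12,13}; accept 1 in set

Answer: ACCEPT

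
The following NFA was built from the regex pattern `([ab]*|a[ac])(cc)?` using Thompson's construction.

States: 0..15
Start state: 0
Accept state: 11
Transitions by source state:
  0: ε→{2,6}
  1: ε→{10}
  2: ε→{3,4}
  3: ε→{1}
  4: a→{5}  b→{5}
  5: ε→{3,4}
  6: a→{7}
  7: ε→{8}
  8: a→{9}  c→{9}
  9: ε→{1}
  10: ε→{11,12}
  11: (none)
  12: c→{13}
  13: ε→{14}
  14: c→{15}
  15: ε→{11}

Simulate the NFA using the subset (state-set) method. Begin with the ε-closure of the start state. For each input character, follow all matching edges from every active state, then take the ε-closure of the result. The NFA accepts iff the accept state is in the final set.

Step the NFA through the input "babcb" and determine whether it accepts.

S₀ = ε-closure({0}) = {0,1,2,3,4,6,10,11,12}
'b' @ 1: {1,3,4,5,10,11,12}  (accept∈set)
'a' @ 2: {1,3,4,5,10,11,12}  (accept∈set)
'b' @ 3: {1,3,4,5,10,11,12}  (accept∈set)
'c' @ 4: {13,14}
'b' @ 5: {}  — state set empty
end set {} — state 11 not in

Answer: REJECT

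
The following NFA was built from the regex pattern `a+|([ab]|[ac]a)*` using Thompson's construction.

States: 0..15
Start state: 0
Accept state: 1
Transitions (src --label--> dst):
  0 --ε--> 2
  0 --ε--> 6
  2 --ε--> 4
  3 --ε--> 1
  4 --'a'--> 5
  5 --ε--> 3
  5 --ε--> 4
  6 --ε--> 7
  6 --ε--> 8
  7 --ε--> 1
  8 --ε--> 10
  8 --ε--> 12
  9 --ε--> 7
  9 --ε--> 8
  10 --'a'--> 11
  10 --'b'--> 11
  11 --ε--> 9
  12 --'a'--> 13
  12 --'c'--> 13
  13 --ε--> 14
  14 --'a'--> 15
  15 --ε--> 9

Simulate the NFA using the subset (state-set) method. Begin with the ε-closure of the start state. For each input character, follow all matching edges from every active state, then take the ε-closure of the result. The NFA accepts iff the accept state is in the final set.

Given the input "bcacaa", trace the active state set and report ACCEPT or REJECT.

Answer: ACCEPT

Steps:
initial (ε-close {0}): {0,1,2,4,6,7,8,10,12}
'b' @ 1: {1,7,8,9,10,11,12}  ✓accept
'c' @ 2: {13,14}
'a' @ 3: {1,7,8,9,10,12,15}  ✓accept
'c' @ 4: {13,14}
'a' @ 5: {1,7,8,9,10,12,15}  ✓accept
'a' @ 6: {1,7,8,9,10,11,12,13,14}  ✓accept
after full input: {1,7,8,9,10,11,12,13,14}  (accept=1 in)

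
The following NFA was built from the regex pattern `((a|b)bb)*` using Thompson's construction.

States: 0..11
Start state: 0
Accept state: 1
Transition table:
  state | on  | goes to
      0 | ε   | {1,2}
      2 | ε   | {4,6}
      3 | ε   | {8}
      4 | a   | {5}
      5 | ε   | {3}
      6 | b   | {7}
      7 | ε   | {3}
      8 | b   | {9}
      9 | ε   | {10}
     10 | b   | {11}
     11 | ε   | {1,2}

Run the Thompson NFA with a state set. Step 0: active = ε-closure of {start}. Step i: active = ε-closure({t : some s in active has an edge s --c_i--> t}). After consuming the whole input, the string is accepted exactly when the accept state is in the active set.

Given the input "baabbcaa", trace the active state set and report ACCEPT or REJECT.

Answer: REJECT

Trace:
initial (ε-close {0}): {0,1,2,4,6}
'b' @ 1: {3,7,8}
'a' @ 2: {}  — dead — no transitions
rest 'abbcaa' ignored (set empty)
after full input: {}  (accept=1 not in)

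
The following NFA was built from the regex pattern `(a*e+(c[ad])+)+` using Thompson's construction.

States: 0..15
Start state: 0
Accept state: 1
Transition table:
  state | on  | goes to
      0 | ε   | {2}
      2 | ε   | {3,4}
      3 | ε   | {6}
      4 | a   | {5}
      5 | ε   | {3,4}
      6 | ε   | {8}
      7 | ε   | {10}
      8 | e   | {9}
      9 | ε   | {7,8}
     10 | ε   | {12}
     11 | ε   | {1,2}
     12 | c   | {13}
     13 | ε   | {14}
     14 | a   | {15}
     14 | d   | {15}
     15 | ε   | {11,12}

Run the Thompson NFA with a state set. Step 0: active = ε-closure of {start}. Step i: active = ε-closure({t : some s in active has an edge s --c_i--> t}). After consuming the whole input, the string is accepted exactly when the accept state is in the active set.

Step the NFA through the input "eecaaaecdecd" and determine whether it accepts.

Answer: ACCEPT

Trace:
start: ε-closure({0}) = {0,2,3,4,6,8}
'e' @ 1: {7,8,9,10,12}
'e' @ 2: {7,8,9,10,12}
'c' @ 3: {13,14}
'a' @ 4: {1,2,3,4,6,8,11,12,15}  [accepting]
'a' @ 5: {3,4,5,6,8}
'a' @ 6: {3,4,5,6,8}
'e' @ 7: {7,8,9,10,12}
'c' @ 8: {13,14}
'd' @ 9: {1,2,3,4,6,8,11,12,15}  [accepting]
'e' @ 10: {7,8,9,10,12}
'c' @ 11: {13,14}
'd' @ 12: {1,2,3,4,6,8,11,12,15}  [accepting]
after full input: {1,2,3,4,6,8,11,12,15}  (accept=1 in)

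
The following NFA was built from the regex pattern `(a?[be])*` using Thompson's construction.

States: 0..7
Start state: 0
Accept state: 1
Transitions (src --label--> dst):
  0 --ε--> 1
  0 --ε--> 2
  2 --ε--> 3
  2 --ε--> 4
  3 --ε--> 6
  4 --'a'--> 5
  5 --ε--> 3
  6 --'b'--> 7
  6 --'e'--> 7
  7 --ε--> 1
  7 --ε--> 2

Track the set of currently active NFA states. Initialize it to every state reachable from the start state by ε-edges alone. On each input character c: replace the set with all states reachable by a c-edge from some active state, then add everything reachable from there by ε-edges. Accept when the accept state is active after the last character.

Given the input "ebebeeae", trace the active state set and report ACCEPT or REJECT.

Answer: ACCEPT

Trace:
initial (ε-close {0}): {0,1,2,3,4,6}
'e' @ 1: {1,2,3,4,6,7}  (accept∈set)
'b' @ 2: {1,2,3,4,6,7}  (accept∈set)
'e' @ 3: {1,2,3,4,6,7}  (accept∈set)
'b' @ 4: {1,2,3,4,6,7}  (accept∈set)
'e' @ 5: {1,2,3,4,6,7}  (accept∈set)
'e' @ 6: {1,2,3,4,6,7}  (accept∈set)
'a' @ 7: {3,5,6}
'e' @ 8: {1,2,3,4,6,7}  (accept∈set)
final: {1,2,3,4,6,7}; accept 1 in set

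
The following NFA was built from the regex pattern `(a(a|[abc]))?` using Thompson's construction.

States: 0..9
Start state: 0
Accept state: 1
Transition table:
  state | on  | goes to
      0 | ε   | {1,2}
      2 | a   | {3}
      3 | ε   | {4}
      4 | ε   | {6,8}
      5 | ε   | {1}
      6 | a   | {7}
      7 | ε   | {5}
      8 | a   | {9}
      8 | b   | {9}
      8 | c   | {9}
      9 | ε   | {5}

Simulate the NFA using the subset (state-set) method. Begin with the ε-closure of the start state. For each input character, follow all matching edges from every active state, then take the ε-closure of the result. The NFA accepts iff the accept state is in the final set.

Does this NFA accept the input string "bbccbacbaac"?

S₀ = ε-closure({0}) = {0,1,2}
'b' @ 1: {}  — state set empty
rest 'bccbacbaac' ignored (set empty)
after full input: {}  (accept=1 not in)

Answer: REJECT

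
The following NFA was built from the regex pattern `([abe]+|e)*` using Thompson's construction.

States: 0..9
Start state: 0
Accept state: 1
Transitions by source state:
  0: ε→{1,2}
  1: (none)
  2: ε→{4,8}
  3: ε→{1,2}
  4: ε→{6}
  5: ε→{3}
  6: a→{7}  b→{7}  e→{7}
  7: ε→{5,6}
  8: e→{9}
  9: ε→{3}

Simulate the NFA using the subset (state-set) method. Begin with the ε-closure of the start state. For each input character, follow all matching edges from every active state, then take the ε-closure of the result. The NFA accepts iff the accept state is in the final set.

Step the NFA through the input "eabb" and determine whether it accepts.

Answer: ACCEPT

Steps:
initial (ε-close {0}): {0,1,2,4,6,8}
'e' @ 1: {1,2,3,4,5,6,7,8,9}  ✓accept
'a' @ 2: {1,2,3,4,5,6,7,8}  ✓accept
'b' @ 3: {1,2,3,4,5,6,7,8}  ✓accept
'b' @ 4: {1,2,3,4,5,6,7,8}  ✓accept
final: {1,2,3,4,5,6,7,8}; accept 1 in set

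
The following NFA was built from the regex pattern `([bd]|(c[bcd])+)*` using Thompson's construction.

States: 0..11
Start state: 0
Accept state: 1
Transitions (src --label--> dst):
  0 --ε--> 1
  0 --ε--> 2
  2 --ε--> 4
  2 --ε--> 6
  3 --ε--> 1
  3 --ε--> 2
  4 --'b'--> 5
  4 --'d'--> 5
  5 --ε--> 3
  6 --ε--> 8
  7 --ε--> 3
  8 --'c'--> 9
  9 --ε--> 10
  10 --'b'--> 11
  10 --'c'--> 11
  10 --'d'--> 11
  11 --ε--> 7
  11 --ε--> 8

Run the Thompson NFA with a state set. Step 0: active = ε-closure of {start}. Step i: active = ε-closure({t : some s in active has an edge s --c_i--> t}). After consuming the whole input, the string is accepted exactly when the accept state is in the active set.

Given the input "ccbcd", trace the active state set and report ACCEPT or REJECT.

S₀ = ε-closure({0}) = {0,1,2,4,6,8}
'c' @ 1: {9,10}
'c' @ 2: {1,2,3,4,6,7,8,11}  ✓accept
'b' @ 3: {1,2,3,4,5,6,8}  ✓accept
'c' @ 4: {9,10}
'd' @ 5: {1,2,3,4,6,7,8,11}  ✓accept
after full input: {1,2,3,4,6,7,8,11}  (accept=1 in)

Answer: ACCEPT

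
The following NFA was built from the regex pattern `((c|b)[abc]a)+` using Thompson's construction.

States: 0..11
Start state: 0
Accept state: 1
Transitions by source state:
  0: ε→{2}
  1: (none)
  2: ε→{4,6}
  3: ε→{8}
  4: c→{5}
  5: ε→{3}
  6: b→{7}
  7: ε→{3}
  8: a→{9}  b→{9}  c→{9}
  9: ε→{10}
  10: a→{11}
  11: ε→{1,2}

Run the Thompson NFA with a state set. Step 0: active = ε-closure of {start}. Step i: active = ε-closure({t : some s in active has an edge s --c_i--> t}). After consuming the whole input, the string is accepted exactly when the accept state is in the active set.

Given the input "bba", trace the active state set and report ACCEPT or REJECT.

initial (ε-close {0}): {0,2,4,6}
'b' @ 1: {3,7,8}
'b' @ 2: {9,10}
'a' @ 3: {1,2,4,6,11}  (accept∈set)
after full input: {1,2,4,6,11}  (accept=1 in)

Answer: ACCEPT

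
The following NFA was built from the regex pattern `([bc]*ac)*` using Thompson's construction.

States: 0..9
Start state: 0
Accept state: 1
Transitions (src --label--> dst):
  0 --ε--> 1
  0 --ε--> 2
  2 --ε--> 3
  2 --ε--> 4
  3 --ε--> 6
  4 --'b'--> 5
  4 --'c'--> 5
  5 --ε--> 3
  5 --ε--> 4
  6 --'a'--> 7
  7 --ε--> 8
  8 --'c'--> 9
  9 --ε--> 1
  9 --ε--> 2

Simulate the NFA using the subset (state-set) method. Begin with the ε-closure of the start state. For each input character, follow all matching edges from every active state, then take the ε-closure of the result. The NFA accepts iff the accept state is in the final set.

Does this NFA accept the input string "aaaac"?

Answer: REJECT

Steps:
initial (ε-close {0}): {0,1,2,3,4,6}
'a' @ 1: {7,8}
'a' @ 2: {}  — state set empty
rest 'aac' ignored (set empty)
after full input: {}  (accept=1 not in)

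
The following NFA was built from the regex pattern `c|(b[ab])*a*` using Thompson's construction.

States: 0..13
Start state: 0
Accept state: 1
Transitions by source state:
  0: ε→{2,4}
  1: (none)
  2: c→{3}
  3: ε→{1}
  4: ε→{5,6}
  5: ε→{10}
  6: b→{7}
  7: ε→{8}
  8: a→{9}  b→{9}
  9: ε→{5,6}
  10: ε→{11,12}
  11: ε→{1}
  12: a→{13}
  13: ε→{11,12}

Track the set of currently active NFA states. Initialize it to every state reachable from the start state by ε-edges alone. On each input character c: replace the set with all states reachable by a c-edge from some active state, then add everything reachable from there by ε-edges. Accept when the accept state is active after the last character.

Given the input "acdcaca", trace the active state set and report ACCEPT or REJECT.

Answer: REJECT

Derivation:
start: ε-closure({0}) = {0,1,2,4,5,6,10,11,12}
'a' @ 1: {1,11,12,13}  [accepting]
'c' @ 2: {}  — state set empty
rest 'dcaca' ignored (set empty)
final: {}; accept 1 not in set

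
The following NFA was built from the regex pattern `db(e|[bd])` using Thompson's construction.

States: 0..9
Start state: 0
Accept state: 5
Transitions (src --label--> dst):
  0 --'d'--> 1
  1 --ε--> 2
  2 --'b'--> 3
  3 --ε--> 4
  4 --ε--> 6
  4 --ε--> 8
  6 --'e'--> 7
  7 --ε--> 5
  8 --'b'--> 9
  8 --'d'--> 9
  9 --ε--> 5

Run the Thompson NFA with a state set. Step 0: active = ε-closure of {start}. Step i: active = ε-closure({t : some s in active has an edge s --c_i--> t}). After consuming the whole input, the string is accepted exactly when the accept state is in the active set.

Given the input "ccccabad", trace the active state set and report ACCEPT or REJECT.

Answer: REJECT

Steps:
start: ε-closure({0}) = {0}
'c' @ 1: {}  — no active states
rest 'cccabad' ignored (set empty)
after full input: {}  (accept=5 not in)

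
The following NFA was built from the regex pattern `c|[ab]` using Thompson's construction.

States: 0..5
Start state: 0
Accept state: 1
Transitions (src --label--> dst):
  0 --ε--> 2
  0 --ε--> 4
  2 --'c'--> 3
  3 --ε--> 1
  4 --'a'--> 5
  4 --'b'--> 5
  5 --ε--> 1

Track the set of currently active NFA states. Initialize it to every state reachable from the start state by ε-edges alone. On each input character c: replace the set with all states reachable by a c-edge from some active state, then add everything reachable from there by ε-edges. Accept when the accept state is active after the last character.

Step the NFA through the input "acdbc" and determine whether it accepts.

initial (ε-close {0}): {0,2,4}
'a' @ 1: {1,5}  ✓accept
'c' @ 2: {}  — state set empty
rest 'dbc' ignored (set empty)
after full input: {}  (accept=1 not in)

Answer: REJECT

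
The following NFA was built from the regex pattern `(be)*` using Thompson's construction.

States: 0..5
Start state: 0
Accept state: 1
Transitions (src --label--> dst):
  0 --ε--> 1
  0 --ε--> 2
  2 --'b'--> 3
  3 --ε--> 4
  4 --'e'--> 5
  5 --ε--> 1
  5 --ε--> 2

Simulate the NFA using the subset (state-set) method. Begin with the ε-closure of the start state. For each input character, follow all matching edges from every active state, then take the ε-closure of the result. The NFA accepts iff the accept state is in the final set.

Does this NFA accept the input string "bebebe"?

Answer: ACCEPT

Derivation:
initial (ε-close {0}): {0,1,2}
'b' @ 1: {3,4}
'e' @ 2: {1,2,5}  (accept∈set)
'b' @ 3: {3,4}
'e' @ 4: {1,2,5}  (accept∈set)
'b' @ 5: {3,4}
'e' @ 6: {1,2,5}  (accept∈set)
after full input: {1,2,5}  (accept=1 in)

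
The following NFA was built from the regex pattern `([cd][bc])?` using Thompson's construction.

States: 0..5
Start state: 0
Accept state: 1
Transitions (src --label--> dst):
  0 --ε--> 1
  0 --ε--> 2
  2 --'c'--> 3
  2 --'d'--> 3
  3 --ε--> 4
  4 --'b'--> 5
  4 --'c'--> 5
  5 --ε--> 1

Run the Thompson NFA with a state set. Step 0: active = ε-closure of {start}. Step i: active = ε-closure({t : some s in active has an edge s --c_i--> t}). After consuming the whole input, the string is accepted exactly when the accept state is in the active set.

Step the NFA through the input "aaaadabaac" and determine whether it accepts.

Answer: REJECT

Steps:
S₀ = ε-closure({0}) = {0,1,2}
'a' @ 1: {}  — state set empty
rest 'aaadabaac' ignored (set empty)
after full input: {}  (accept=1 not in)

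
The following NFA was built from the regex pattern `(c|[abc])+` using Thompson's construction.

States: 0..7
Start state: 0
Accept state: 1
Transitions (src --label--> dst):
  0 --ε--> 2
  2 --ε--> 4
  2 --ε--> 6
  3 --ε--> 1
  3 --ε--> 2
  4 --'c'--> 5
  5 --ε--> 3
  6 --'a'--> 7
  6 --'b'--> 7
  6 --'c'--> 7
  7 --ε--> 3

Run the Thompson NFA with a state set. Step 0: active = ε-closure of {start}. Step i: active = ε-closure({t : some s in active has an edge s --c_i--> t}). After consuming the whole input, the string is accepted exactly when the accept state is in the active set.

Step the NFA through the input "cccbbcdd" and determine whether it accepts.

initial (ε-close {0}): {0,2,4,6}
'c' @ 1: {1,2,3,4,5,6,7}  (accept∈set)
'c' @ 2: {1,2,3,4,5,6,7}  (accept∈set)
'c' @ 3: {1,2,3,4,5,6,7}  (accept∈set)
'b' @ 4: {1,2,3,4,6,7}  (accept∈set)
'b' @ 5: {1,2,3,4,6,7}  (accept∈set)
'c' @ 6: {1,2,3,4,5,6,7}  (accept∈set)
'd' @ 7: {}  — state set empty
rest 'd' ignored (set empty)
after full input: {}  (accept=1 not in)

Answer: REJECT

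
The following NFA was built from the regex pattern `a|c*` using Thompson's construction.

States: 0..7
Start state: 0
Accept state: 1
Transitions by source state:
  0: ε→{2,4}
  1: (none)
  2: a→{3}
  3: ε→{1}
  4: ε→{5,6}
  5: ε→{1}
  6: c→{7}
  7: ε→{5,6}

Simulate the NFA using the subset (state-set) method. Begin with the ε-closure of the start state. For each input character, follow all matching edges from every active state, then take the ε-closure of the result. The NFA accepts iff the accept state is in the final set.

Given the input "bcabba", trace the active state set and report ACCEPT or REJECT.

start: ε-closure({0}) = {0,1,2,4,5,6}
'b' @ 1: {}  — state set empty
rest 'cabba' ignored (set empty)
end set {} — state 1 not in

Answer: REJECT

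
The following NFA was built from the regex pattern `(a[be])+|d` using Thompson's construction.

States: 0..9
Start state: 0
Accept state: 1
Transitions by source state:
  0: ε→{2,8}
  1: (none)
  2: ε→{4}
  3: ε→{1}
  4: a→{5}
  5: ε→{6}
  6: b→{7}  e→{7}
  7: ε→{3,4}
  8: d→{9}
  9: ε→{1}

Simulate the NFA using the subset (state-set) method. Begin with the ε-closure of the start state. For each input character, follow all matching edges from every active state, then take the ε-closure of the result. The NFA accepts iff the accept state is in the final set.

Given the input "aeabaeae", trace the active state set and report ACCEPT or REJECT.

initial (ε-close {0}): {0,2,4,8}
'a' @ 1: {5,6}
'e' @ 2: {1,3,4,7}  [accepting]
'a' @ 3: {5,6}
'b' @ 4: {1,3,4,7}  [accepting]
'a' @ 5: {5,6}
'e' @ 6: {1,3,4,7}  [accepting]
'a' @ 7: {5,6}
'e' @ 8: {1,3,4,7}  [accepting]
end set {1,3,4,7} — state 1 in

Answer: ACCEPT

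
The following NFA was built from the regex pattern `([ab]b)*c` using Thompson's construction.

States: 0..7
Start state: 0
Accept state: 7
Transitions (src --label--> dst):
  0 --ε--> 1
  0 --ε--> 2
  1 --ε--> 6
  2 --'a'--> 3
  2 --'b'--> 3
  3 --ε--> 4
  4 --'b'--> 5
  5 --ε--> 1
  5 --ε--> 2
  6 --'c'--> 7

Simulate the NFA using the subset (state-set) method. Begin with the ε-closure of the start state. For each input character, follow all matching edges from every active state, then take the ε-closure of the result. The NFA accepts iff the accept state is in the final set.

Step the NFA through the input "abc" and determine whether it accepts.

initial (ε-close {0}): {0,1,2,6}
'a' @ 1: {3,4}
'b' @ 2: {1,2,5,6}
'c' @ 3: {7}  [accepting]
final: {7}; accept 7 in set

Answer: ACCEPT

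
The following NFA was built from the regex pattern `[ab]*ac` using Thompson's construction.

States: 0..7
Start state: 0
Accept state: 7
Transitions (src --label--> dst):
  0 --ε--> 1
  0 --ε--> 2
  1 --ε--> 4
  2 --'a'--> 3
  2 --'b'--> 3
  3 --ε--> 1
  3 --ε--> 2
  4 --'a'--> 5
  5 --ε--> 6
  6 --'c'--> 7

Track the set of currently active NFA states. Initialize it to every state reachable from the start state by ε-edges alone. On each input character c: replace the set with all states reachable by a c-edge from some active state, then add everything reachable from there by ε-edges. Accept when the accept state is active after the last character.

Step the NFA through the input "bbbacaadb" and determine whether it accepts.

Answer: REJECT

Steps:
initial (ε-close {0}): {0,1,2,4}
'b' @ 1: {1,2,3,4}
'b' @ 2: {1,2,3,4}
'b' @ 3: {1,2,3,4}
'a' @ 4: {1,2,3,4,5,6}
'c' @ 5: {7}  (accept∈set)
'a' @ 6: {}  — no active states
rest 'adb' ignored (set empty)
end set {} — state 7 not in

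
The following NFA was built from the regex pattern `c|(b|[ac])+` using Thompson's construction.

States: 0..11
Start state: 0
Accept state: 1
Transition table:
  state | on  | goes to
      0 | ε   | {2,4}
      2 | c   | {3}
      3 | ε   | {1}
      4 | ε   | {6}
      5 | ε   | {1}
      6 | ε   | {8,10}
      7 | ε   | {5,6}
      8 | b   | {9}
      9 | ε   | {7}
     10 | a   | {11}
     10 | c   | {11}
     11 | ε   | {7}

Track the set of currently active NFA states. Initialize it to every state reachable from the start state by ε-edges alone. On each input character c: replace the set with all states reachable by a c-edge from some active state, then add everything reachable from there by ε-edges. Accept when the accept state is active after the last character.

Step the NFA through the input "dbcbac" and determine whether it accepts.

Answer: REJECT

Derivation:
start: ε-closure({0}) = {0,2,4,6,8,10}
'd' @ 1: {}  — dead — no transitions
rest 'bcbac' ignored (set empty)
end set {} — state 1 not in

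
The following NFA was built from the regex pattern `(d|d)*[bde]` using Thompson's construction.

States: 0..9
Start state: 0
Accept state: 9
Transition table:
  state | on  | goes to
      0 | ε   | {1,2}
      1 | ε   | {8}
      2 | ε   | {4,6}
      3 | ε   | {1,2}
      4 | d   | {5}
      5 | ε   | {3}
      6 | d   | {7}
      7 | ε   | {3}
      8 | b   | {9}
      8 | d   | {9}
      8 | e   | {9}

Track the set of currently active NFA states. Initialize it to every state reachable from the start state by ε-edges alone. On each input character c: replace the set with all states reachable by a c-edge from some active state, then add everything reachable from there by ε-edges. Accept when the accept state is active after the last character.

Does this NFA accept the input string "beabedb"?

Answer: REJECT

Derivation:
initial (ε-close {0}): {0,1,2,4,6,8}
'b' @ 1: {9}  ✓accept
'e' @ 2: {}  — no active states
rest 'abedb' ignored (set empty)
after full input: {}  (accept=9 not in)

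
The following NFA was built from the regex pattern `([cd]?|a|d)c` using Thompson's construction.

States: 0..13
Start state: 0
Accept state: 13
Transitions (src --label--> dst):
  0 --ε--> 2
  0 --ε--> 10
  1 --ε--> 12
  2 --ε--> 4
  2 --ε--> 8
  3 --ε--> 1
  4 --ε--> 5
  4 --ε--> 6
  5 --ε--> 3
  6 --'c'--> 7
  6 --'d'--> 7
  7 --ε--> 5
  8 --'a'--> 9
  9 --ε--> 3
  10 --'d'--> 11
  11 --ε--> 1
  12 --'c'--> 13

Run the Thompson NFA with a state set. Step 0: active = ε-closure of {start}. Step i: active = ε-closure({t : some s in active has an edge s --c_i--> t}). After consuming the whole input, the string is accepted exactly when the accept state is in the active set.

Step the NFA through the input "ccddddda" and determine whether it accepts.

initial (ε-close {0}): {0,1,2,3,4,5,6,8,10,12}
'c' @ 1: {1,3,5,7,12,13}  ✓accept
'c' @ 2: {13}  ✓accept
'd' @ 3: {}  — state set empty
rest 'dddda' ignored (set empty)
end set {} — state 13 not in

Answer: REJECT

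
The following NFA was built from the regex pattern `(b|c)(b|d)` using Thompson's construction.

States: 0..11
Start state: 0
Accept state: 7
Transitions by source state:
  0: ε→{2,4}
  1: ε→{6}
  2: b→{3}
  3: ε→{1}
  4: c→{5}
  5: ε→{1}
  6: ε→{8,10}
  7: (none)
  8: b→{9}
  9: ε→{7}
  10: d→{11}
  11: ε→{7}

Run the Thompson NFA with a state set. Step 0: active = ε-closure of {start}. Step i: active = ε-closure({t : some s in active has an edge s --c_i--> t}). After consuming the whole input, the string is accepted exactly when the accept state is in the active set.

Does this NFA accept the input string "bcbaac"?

Answer: REJECT

Trace:
S₀ = ε-closure({0}) = {0,2,4}
'b' @ 1: {1,3,6,8,10}
'c' @ 2: {}  — state set empty
rest 'baac' ignored (set empty)
end set {} — state 7 not in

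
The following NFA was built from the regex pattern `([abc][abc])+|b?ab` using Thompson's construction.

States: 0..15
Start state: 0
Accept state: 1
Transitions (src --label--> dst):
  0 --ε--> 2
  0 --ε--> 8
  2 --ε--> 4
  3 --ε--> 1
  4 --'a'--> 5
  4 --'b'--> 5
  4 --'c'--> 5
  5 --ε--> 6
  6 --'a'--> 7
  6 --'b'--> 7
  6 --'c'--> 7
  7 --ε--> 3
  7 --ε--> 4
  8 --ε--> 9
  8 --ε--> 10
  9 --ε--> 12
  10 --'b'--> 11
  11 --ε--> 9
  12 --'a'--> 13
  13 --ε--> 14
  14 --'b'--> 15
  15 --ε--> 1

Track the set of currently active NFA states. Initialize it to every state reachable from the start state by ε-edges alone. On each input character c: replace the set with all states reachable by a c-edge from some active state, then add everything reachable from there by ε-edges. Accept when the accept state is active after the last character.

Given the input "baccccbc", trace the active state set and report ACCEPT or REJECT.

Answer: ACCEPT

Steps:
initial (ε-close {0}): {0,2,4,8,9,10,12}
'b' @ 1: {5,6,9,11,12}
'a' @ 2: {1,3,4,7,13,14}  (accept∈set)
'c' @ 3: {5,6}
'c' @ 4: {1,3,4,7}  (accept∈set)
'c' @ 5: {5,6}
'c' @ 6: {1,3,4,7}  (accept∈set)
'b' @ 7: {5,6}
'c' @ 8: {1,3,4,7}  (accept∈set)
final: {1,3,4,7}; accept 1 in set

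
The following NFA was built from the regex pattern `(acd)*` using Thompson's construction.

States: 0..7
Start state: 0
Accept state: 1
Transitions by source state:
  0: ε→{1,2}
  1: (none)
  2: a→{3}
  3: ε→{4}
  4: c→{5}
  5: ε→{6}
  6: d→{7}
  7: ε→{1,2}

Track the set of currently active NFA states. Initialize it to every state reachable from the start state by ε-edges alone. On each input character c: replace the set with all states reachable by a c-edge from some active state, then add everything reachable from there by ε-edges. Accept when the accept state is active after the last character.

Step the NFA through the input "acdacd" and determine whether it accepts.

S₀ = ε-closure({0}) = {0,1,2}
'a' @ 1: {3,4}
'c' @ 2: {5,6}
'd' @ 3: {1,2,7}  [accepting]
'a' @ 4: {3,4}
'c' @ 5: {5,6}
'd' @ 6: {1,2,7}  [accepting]
end set {1,2,7} — state 1 in

Answer: ACCEPT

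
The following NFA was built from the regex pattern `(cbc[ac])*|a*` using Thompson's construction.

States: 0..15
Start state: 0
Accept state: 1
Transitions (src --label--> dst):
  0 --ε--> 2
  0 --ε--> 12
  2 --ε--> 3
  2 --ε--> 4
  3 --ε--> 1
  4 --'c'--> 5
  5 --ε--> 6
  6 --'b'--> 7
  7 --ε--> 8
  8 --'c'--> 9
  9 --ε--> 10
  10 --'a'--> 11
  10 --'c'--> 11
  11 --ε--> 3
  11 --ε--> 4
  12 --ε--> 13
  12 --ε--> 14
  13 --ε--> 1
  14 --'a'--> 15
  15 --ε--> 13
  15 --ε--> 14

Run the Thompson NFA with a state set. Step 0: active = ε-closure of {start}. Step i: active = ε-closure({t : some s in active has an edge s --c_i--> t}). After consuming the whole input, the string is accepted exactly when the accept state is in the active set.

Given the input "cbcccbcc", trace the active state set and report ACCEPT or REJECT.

Answer: ACCEPT

Trace:
S₀ = ε-closure({0}) = {0,1,2,3,4,12,13,14}
'c' @ 1: {5,6}
'b' @ 2: {7,8}
'c' @ 3: {9,10}
'c' @ 4: {1,3,4,11}  (accept∈set)
'c' @ 5: {5,6}
'b' @ 6: {7,8}
'c' @ 7: {9,10}
'c' @ 8: {1,3,4,11}  (accept∈set)
after full input: {1,3,4,11}  (accept=1 in)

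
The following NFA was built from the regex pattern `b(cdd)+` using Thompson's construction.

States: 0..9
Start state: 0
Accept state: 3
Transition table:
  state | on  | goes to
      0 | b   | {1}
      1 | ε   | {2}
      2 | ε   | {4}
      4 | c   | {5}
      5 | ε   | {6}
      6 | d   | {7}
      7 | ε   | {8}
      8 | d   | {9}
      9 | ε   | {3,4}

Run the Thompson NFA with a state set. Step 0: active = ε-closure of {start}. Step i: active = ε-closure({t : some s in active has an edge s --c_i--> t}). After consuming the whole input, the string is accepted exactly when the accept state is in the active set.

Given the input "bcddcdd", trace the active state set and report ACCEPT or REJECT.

Answer: ACCEPT

Derivation:
start: ε-closure({0}) = {0}
'b' @ 1: {1,2,4}
'c' @ 2: {5,6}
'd' @ 3: {7,8}
'd' @ 4: {3,4,9}  (accept∈set)
'c' @ 5: {5,6}
'd' @ 6: {7,8}
'd' @ 7: {3,4,9}  (accept∈set)
final: {3,4,9}; accept 3 in set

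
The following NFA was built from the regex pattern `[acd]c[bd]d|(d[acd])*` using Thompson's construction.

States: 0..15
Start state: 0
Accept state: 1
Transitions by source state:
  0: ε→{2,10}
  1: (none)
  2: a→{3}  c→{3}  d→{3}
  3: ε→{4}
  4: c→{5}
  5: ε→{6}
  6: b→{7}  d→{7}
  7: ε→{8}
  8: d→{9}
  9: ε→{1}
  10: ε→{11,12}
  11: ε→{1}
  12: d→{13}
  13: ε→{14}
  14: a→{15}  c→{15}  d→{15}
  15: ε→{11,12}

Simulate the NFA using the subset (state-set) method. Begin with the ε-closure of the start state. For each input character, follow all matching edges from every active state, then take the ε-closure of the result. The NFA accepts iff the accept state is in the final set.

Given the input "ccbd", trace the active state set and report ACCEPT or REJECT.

Answer: ACCEPT

Trace:
S₀ = ε-closure({0}) = {0,1,2,10,11,12}
'c' @ 1: {3,4}
'c' @ 2: {5,6}
'b' @ 3: {7,8}
'd' @ 4: {1,9}  ✓accept
final: {1,9}; accept 1 in set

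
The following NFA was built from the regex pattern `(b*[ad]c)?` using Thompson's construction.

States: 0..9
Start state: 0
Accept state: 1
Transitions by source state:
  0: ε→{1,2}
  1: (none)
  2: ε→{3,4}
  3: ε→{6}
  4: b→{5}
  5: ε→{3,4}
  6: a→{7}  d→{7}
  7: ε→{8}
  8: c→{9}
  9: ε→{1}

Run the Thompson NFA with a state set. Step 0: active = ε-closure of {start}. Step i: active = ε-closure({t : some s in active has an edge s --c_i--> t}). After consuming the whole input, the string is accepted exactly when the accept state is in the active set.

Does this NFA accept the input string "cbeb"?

Answer: REJECT

Derivation:
initial (ε-close {0}): {0,1,2,3,4,6}
'c' @ 1: {}  — no active states
rest 'beb' ignored (set empty)
after full input: {}  (accept=1 not in)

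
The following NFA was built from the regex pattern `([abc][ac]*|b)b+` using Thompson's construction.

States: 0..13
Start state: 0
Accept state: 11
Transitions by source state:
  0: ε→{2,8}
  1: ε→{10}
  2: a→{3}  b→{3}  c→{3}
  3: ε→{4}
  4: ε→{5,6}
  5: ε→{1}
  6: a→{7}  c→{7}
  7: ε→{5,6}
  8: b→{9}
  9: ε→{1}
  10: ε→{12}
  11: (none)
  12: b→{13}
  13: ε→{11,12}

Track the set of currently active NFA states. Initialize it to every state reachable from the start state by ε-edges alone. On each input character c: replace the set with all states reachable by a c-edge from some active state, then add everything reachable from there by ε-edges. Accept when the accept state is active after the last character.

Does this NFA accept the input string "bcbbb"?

Answer: ACCEPT

Trace:
start: ε-closure({0}) = {0,2,8}
'b' @ 1: {1,3,4,5,6,9,10,12}
'c' @ 2: {1,5,6,7,10,12}
'b' @ 3: {11,12,13}  ✓accept
'b' @ 4: {11,12,13}  ✓accept
'b' @ 5: {11,12,13}  ✓accept
after full input: {11,12,13}  (accept=11 in)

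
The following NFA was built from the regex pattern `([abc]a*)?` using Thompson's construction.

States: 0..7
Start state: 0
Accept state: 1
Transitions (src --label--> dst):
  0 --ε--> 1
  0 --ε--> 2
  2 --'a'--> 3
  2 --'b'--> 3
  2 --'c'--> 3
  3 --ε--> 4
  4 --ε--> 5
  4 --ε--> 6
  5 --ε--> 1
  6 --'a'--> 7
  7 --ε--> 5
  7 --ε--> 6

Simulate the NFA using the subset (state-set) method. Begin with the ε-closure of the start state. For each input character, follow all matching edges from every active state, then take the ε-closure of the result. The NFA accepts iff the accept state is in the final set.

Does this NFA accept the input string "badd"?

start: ε-closure({0}) = {0,1,2}
'b' @ 1: {1,3,4,5,6}  (accept∈set)
'a' @ 2: {1,5,6,7}  (accept∈set)
'd' @ 3: {}  — dead — no transitions
rest 'd' ignored (set empty)
end set {} — state 1 not in

Answer: REJECT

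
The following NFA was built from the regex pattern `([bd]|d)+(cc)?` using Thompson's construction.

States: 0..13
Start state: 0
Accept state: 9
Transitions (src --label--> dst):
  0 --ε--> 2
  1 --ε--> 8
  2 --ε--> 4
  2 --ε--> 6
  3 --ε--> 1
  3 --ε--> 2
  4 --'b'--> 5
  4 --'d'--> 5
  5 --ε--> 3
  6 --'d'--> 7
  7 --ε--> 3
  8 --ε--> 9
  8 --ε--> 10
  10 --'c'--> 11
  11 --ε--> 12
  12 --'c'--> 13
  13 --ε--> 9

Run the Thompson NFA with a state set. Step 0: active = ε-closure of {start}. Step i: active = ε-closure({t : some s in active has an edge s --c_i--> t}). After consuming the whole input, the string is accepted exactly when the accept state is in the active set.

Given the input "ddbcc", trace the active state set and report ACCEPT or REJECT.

Answer: ACCEPT

Derivation:
start: ε-closure({0}) = {0,2,4,6}
'd' @ 1: {1,2,3,4,5,6,7,8,9,10}  (accept∈set)
'd' @ 2: {1,2,3,4,5,6,7,8,9,10}  (accept∈set)
'b' @ 3: {1,2,3,4,5,6,8,9,10}  (accept∈set)
'c' @ 4: {11,12}
'c' @ 5: {9,13}  (accept∈set)
end set {9,13} — state 9 in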